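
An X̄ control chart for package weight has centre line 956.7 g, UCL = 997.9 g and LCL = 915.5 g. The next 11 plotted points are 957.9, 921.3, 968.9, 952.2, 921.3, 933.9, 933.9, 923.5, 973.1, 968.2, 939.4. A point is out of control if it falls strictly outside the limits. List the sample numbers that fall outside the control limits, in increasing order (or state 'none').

All 11 points lie within [915.5, 997.9].

none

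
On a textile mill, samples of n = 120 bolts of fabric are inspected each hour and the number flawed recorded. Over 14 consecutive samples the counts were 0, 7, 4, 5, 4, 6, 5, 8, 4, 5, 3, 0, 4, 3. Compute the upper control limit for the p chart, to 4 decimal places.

0.0845

p̄ = Σdᵢ / (k·n) = 58 / (14 × 120) = 0.03452
UCL = p̄ + 3·√(p̄(1−p̄)/n) = 0.03452 + 3 × √(0.03452×0.96548/120) = 0.03452 + 3 × 0.01667 = 0.08452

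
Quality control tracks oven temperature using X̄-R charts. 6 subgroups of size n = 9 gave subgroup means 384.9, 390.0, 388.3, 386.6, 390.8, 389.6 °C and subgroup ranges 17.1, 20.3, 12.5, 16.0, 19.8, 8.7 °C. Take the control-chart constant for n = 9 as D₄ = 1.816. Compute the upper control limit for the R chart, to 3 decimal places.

R̄ = (17.1 + 20.3 + 12.5 + 16.0 + 19.8 + 8.7) / 6 = 94.4000 / 6 = 15.7333
UCL_R = D₄·R̄ = 1.816 × 15.7333 = 28.5717

28.572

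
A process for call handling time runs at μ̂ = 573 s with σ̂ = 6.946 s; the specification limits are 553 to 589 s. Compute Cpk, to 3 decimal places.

Cpu = (USL − μ̂) / (3σ̂) = (589 − 573) / (3 × 6.946) = 0.7678; Cpl = (μ̂ − LSL) / (3σ̂) = (573 − 553) / (3 × 6.946) = 0.9598; Cpk = min(Cpu, Cpl) = 0.7678

0.768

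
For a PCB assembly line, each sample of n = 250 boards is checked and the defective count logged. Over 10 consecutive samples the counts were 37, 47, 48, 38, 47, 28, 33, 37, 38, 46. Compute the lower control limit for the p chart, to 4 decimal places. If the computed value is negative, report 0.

p̄ = Σdᵢ / (k·n) = 399 / (10 × 250) = 0.15960
LCL = p̄ − 3·√(p̄(1−p̄)/n) = 0.15960 − 3 × 0.02316 = 0.09011

0.0901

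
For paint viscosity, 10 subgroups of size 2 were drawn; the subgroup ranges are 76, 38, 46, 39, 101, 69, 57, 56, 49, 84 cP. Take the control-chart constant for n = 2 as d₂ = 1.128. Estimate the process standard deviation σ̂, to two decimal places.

R̄ = (76 + 38 + 46 + 39 + 101 + 69 + 57 + 56 + 49 + 84) / 10 = 61.5000
σ̂ = R̄ / d₂ = 61.5000 / 1.128 = 54.5213

54.52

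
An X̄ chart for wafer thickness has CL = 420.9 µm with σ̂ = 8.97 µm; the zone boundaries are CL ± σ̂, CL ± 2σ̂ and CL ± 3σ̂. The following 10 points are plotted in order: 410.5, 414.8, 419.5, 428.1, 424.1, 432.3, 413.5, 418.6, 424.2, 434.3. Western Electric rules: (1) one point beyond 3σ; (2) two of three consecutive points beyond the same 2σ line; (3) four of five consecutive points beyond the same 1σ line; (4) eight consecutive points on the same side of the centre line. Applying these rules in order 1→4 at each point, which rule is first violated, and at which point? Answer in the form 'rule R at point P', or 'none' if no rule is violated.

none

Zone of each point (C = within 1σ̂, B = 1σ̂–2σ̂, A = 2σ̂–3σ̂, * = beyond 3σ̂; sign = side of CL): 1:-B, 2:-C, 3:-C, 4:+C, 5:+C, 6:+B, 7:-C, 8:-C, 9:+C, 10:+B
No rule fires across all 10 points.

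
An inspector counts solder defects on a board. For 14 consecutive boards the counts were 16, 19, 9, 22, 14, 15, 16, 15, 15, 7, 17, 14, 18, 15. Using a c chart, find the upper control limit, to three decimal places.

26.817

c̄ = (16 + 19 + 9 + 22 + 14 + 15 + 16 + 15 + 15 + 7 + 17 + 14 + 18 + 15) / 14 = 212 / 14 = 15.1429
UCL = c̄ + 3√c̄ = 15.1429 + 3 × √15.1429 = 15.1429 + 3 × 3.8914 = 26.8170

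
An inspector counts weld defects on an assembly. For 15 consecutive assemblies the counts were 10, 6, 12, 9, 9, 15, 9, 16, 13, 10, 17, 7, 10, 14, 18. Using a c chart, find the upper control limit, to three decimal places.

c̄ = (10 + 6 + 12 + 9 + 9 + 15 + 9 + 16 + 13 + 10 + 17 + 7 + 10 + 14 + 18) / 15 = 175 / 15 = 11.6667
UCL = c̄ + 3√c̄ = 11.6667 + 3 × √11.6667 = 11.6667 + 3 × 3.4157 = 21.9136

21.914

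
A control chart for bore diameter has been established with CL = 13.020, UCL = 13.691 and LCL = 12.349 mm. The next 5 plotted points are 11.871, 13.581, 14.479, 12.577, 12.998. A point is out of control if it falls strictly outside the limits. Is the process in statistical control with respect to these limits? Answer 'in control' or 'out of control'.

Compare each point to [12.349, 13.691]: sample 1 = 11.871 < LCL; sample 3 = 14.479 > UCL.

out of control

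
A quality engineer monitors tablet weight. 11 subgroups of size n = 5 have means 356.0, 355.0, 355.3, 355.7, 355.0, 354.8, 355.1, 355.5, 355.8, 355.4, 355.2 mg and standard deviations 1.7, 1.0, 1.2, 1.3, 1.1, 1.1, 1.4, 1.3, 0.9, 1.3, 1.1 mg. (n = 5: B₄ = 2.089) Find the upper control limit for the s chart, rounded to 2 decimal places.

s̄ = (1.7 + 1.0 + 1.2 + 1.3 + 1.1 + 1.1 + 1.4 + 1.3 + 0.9 + 1.3 + 1.1) / 11 = 1.2182
UCL_s = B₄·s̄ = 2.089 × 1.2182 = 2.5448

2.54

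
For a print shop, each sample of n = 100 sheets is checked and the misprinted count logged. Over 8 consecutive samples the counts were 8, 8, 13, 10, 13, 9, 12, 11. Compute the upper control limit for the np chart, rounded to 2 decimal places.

p̄ = Σdᵢ / (k·n) = 84 / (8 × 100) = 0.10500
UCL = np̄ + 3·√(np̄(1−p̄)) = 10.5000 + 3 × √(10.5000×0.89500) = 10.5000 + 3 × 3.0655 = 19.6966

19.70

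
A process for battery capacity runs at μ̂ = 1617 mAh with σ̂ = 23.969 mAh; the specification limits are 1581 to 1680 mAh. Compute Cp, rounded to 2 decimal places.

0.69

Cp = (USL − LSL) / (6σ̂) = (1680 − 1581) / (6 × 23.969) = 99.0000 / 143.8140 = 0.6884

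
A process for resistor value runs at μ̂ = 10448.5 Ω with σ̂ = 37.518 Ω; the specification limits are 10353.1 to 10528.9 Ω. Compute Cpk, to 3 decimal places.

0.714

Cpu = (USL − μ̂) / (3σ̂) = (10528.9 − 10448.5) / (3 × 37.518) = 0.7143; Cpl = (μ̂ − LSL) / (3σ̂) = (10448.5 − 10353.1) / (3 × 37.518) = 0.8476; Cpk = min(Cpu, Cpl) = 0.7143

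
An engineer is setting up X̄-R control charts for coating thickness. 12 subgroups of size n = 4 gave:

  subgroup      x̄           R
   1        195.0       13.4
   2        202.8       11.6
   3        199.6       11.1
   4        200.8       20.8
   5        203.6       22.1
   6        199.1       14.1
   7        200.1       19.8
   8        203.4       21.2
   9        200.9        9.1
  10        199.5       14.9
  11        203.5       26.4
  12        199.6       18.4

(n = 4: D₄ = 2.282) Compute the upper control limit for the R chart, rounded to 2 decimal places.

R̄ = (13.4 + 11.6 + 11.1 + 20.8 + 22.1 + 14.1 + 19.8 + 21.2 + 9.1 + 14.9 + 26.4 + 18.4) / 12 = 202.9000 / 12 = 16.9083
UCL_R = D₄·R̄ = 2.282 × 16.9083 = 38.5848

38.58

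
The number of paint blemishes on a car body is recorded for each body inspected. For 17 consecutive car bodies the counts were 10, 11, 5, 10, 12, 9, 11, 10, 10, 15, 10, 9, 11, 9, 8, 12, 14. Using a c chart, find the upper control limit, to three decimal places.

20.006

c̄ = (10 + 11 + 5 + 10 + 12 + 9 + 11 + 10 + 10 + 15 + 10 + 9 + 11 + 9 + 8 + 12 + 14) / 17 = 176 / 17 = 10.3529
UCL = c̄ + 3√c̄ = 10.3529 + 3 × √10.3529 = 10.3529 + 3 × 3.2176 = 20.0057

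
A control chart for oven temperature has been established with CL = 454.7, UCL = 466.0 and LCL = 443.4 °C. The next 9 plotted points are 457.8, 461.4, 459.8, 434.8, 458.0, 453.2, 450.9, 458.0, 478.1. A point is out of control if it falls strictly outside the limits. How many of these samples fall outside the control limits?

Compare each point to [443.4, 466.0]: sample 4 = 434.8 < LCL; sample 9 = 478.1 > UCL.

2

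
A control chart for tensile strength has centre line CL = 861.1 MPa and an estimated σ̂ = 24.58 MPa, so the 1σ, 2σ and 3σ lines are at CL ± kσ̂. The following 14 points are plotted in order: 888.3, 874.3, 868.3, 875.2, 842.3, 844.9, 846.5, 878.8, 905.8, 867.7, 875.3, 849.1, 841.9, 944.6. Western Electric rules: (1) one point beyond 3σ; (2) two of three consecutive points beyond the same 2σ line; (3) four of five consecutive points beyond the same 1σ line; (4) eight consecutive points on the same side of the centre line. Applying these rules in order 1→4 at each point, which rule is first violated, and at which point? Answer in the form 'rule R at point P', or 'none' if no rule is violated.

rule 1 at point 14

Zone of each point (C = within 1σ̂, B = 1σ̂–2σ̂, A = 2σ̂–3σ̂, * = beyond 3σ̂; sign = side of CL): 1:+B, 2:+C, 3:+C, 4:+C, 5:-C, 6:-C, 7:-C, 8:+C, 9:+B, 10:+C, 11:+C, 12:-C, 13:-C, 14:+*
Rule 1 (one point beyond the 3σ limits) is satisfied at point 14.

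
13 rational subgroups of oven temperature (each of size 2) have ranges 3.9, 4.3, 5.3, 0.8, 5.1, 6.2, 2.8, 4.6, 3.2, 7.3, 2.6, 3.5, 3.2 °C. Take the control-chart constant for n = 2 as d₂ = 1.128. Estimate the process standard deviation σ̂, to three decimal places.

3.601

R̄ = (3.9 + 4.3 + 5.3 + 0.8 + 5.1 + 6.2 + 2.8 + 4.6 + 3.2 + 7.3 + 2.6 + 3.5 + 3.2) / 13 = 4.0615
σ̂ = R̄ / d₂ = 4.0615 / 1.128 = 3.6007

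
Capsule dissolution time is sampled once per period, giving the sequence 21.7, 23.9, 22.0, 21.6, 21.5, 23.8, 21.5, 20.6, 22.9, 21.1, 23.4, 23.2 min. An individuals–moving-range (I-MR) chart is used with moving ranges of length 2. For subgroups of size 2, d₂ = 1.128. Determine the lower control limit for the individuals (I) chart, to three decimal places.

X̄ = (21.7 + 23.9 + 22.0 + 21.6 + 21.5 + 23.8 + 21.5 + 20.6 + 22.9 + 21.1 + 23.4 + 23.2) / 12 = 22.2667
Moving ranges: 2.2, 1.9, 0.4, 0.1, 2.3, 2.3, 0.9, 2.3, 1.8, 2.3, 0.2; M̄R̄ = 16.7000 / 11 = 1.5182
LCL = X̄ − 3·M̄R̄/d₂ = 22.2667 − 3 × 1.5182 / 1.128 = 18.2289

18.229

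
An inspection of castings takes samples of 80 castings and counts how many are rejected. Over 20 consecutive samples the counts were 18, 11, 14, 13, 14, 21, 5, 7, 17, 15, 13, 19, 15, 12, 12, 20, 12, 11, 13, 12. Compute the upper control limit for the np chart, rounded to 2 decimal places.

23.81

p̄ = Σdᵢ / (k·n) = 274 / (20 × 80) = 0.17125
UCL = np̄ + 3·√(np̄(1−p̄)) = 13.7000 + 3 × √(13.7000×0.82875) = 13.7000 + 3 × 3.3696 = 23.8087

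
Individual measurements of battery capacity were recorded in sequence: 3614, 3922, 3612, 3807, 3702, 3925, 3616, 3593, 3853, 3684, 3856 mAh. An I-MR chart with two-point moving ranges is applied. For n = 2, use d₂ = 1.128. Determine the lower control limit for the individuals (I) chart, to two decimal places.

3192.40

X̄ = (3614 + 3922 + 3612 + 3807 + 3702 + 3925 + 3616 + 3593 + 3853 + 3684 + 3856) / 11 = 3744.0000
Moving ranges: 308, 310, 195, 105, 223, 309, 23, 260, 169, 172; M̄R̄ = 2074.0000 / 10 = 207.4000
LCL = X̄ − 3·M̄R̄/d₂ = 3744.0000 − 3 × 207.4000 / 1.128 = 3192.4043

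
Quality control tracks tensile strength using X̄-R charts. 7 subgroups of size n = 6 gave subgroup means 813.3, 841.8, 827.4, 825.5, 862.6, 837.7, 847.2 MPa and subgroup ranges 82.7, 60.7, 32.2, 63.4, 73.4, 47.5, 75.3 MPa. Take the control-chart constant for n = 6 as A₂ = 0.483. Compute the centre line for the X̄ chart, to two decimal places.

X̄̄ = (813.3 + 841.8 + 827.4 + 825.5 + 862.6 + 837.7 + 847.2) / 7 = 5855.5000 / 7 = 836.5000
CL = X̄̄ = 836.5000

836.50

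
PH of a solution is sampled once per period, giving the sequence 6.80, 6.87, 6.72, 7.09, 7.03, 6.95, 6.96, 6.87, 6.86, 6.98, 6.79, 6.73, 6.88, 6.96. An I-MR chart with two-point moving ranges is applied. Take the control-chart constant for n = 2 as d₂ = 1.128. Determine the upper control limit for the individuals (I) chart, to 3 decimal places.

X̄ = (6.80 + 6.87 + 6.72 + 7.09 + 7.03 + 6.95 + 6.96 + 6.87 + 6.86 + 6.98 + 6.79 + 6.73 + 6.88 + 6.96) / 14 = 6.8921
Moving ranges: 0.07, 0.15, 0.37, 0.06, 0.08, 0.01, 0.09, 0.01, 0.12, 0.19, 0.06, 0.15, 0.08; M̄R̄ = 1.4400 / 13 = 0.1108
UCL = X̄ + 3·M̄R̄/d₂ = 6.8921 + 3 × 0.1108 / 1.128 = 7.1867

7.187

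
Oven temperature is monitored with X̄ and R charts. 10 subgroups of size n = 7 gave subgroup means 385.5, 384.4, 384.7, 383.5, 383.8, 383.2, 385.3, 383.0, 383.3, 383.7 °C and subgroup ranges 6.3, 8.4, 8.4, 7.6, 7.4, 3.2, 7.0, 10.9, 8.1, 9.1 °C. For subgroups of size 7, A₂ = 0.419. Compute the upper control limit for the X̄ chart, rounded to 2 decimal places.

387.24

X̄̄ = (385.5 + 384.4 + 384.7 + 383.5 + 383.8 + 383.2 + 385.3 + 383.0 + 383.3 + 383.7) / 10 = 3840.4000 / 10 = 384.0400
R̄ = (6.3 + 8.4 + 8.4 + 7.6 + 7.4 + 3.2 + 7.0 + 10.9 + 8.1 + 9.1) / 10 = 76.4000 / 10 = 7.6400
UCL = X̄̄ + A₂·R̄ = 384.0400 + 0.419 × 7.6400 = 387.2412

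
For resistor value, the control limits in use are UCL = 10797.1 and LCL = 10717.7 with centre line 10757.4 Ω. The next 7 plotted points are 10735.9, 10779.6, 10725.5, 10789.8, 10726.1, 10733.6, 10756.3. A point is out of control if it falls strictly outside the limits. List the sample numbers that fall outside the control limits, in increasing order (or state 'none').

All 7 points lie within [10717.7, 10797.1].

none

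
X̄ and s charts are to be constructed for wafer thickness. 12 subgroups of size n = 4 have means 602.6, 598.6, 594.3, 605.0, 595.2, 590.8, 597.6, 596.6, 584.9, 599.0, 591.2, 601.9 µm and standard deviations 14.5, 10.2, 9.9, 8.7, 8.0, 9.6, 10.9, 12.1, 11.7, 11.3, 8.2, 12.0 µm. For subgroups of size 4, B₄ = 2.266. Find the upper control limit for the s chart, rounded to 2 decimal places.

24.00

s̄ = (14.5 + 10.2 + 9.9 + 8.7 + 8.0 + 9.6 + 10.9 + 12.1 + 11.7 + 11.3 + 8.2 + 12.0) / 12 = 10.5917
UCL_s = B₄·s̄ = 2.266 × 10.5917 = 24.0007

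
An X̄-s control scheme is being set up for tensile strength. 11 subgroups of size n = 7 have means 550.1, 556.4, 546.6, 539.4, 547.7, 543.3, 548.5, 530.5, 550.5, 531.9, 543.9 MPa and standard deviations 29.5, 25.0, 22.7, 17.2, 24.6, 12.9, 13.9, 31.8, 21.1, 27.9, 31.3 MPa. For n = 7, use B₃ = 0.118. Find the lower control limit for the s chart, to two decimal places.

s̄ = (29.5 + 25.0 + 22.7 + 17.2 + 24.6 + 12.9 + 13.9 + 31.8 + 21.1 + 27.9 + 31.3) / 11 = 23.4455
LCL_s = B₃·s̄ = 0.118 × 23.4455 = 2.7666

2.77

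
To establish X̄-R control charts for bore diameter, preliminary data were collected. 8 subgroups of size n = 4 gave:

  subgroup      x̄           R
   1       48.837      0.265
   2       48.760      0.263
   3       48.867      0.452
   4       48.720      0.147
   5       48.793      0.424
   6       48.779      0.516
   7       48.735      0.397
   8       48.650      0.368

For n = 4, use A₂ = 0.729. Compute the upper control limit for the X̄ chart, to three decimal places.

X̄̄ = (48.837 + 48.760 + 48.867 + 48.720 + 48.793 + 48.779 + 48.735 + 48.650) / 8 = 390.1410 / 8 = 48.7676
R̄ = (0.265 + 0.263 + 0.452 + 0.147 + 0.424 + 0.516 + 0.397 + 0.368) / 8 = 2.8320 / 8 = 0.3540
UCL = X̄̄ + A₂·R̄ = 48.7676 + 0.729 × 0.3540 = 49.0257

49.026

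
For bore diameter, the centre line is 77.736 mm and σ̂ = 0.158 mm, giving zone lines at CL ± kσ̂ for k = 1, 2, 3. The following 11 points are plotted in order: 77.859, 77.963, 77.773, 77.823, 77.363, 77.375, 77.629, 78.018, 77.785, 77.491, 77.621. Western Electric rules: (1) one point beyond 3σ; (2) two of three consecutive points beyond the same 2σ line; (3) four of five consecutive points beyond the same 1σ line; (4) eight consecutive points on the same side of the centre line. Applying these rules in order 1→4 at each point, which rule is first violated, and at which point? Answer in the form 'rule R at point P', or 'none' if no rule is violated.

Zone of each point (C = within 1σ̂, B = 1σ̂–2σ̂, A = 2σ̂–3σ̂, * = beyond 3σ̂; sign = side of CL): 1:+C, 2:+B, 3:+C, 4:+C, 5:-A, 6:-A, 7:-C, 8:+B, 9:+C, 10:-B, 11:-C
Rule 2 (two of three consecutive points beyond the same 2σ limit) is satisfied at point 6.

rule 2 at point 6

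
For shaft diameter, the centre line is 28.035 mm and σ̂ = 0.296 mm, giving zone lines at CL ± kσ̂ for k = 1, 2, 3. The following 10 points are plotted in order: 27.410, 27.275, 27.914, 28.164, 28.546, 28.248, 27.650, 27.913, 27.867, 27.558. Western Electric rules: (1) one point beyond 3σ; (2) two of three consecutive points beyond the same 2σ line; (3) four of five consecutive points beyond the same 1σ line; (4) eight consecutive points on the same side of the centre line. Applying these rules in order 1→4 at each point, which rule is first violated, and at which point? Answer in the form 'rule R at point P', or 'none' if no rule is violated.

Zone of each point (C = within 1σ̂, B = 1σ̂–2σ̂, A = 2σ̂–3σ̂, * = beyond 3σ̂; sign = side of CL): 1:-A, 2:-A, 3:-C, 4:+C, 5:+B, 6:+C, 7:-B, 8:-C, 9:-C, 10:-B
Rule 2 (two of three consecutive points beyond the same 2σ limit) is satisfied at point 2.

rule 2 at point 2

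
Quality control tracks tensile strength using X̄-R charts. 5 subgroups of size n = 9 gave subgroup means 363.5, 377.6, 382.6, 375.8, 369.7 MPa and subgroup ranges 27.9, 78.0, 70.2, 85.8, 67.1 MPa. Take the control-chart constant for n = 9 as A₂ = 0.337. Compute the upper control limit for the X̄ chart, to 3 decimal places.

X̄̄ = (363.5 + 377.6 + 382.6 + 375.8 + 369.7) / 5 = 1869.2000 / 5 = 373.8400
R̄ = (27.9 + 78.0 + 70.2 + 85.8 + 67.1) / 5 = 329.0000 / 5 = 65.8000
UCL = X̄̄ + A₂·R̄ = 373.8400 + 0.337 × 65.8000 = 396.0146

396.015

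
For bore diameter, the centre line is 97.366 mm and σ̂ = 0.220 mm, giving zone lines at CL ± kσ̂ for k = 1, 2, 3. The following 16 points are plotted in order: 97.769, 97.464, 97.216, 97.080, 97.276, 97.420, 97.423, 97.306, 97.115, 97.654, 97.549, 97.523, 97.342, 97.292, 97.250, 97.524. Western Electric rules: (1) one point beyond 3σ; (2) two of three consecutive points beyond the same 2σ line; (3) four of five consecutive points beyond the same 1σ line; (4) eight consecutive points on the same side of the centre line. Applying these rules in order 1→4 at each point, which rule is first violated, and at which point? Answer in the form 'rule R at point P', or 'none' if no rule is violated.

Zone of each point (C = within 1σ̂, B = 1σ̂–2σ̂, A = 2σ̂–3σ̂, * = beyond 3σ̂; sign = side of CL): 1:+B, 2:+C, 3:-C, 4:-B, 5:-C, 6:+C, 7:+C, 8:-C, 9:-B, 10:+B, 11:+C, 12:+C, 13:-C, 14:-C, 15:-C, 16:+C
No rule fires across all 16 points.

none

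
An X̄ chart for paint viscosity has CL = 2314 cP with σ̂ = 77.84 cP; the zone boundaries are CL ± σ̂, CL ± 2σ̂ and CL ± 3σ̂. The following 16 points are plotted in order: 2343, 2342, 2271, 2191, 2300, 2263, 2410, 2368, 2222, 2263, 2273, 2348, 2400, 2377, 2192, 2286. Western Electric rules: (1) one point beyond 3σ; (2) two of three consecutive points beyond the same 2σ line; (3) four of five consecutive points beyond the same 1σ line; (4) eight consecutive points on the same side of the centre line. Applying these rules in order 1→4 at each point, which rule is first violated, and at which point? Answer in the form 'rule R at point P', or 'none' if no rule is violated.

none

Zone of each point (C = within 1σ̂, B = 1σ̂–2σ̂, A = 2σ̂–3σ̂, * = beyond 3σ̂; sign = side of CL): 1:+C, 2:+C, 3:-C, 4:-B, 5:-C, 6:-C, 7:+B, 8:+C, 9:-B, 10:-C, 11:-C, 12:+C, 13:+B, 14:+C, 15:-B, 16:-C
No rule fires across all 16 points.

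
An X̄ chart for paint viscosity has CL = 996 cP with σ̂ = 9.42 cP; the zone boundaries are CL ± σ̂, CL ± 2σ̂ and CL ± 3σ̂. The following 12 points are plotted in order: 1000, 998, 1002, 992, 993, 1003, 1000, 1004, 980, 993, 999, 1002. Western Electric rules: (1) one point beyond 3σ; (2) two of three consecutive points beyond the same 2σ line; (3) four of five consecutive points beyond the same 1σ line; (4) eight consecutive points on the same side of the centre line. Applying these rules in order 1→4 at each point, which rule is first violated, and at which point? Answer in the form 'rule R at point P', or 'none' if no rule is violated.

none

Zone of each point (C = within 1σ̂, B = 1σ̂–2σ̂, A = 2σ̂–3σ̂, * = beyond 3σ̂; sign = side of CL): 1:+C, 2:+C, 3:+C, 4:-C, 5:-C, 6:+C, 7:+C, 8:+C, 9:-B, 10:-C, 11:+C, 12:+C
No rule fires across all 12 points.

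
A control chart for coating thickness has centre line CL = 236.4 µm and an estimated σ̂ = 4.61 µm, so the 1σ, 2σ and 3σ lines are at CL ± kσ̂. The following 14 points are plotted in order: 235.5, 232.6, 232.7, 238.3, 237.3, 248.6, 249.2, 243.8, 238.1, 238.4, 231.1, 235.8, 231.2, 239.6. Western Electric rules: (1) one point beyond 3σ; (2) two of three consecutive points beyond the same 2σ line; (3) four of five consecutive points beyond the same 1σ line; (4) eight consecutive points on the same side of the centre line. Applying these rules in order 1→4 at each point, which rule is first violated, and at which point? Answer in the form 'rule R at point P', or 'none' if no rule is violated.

rule 2 at point 7

Zone of each point (C = within 1σ̂, B = 1σ̂–2σ̂, A = 2σ̂–3σ̂, * = beyond 3σ̂; sign = side of CL): 1:-C, 2:-C, 3:-C, 4:+C, 5:+C, 6:+A, 7:+A, 8:+B, 9:+C, 10:+C, 11:-B, 12:-C, 13:-B, 14:+C
Rule 2 (two of three consecutive points beyond the same 2σ limit) is satisfied at point 7.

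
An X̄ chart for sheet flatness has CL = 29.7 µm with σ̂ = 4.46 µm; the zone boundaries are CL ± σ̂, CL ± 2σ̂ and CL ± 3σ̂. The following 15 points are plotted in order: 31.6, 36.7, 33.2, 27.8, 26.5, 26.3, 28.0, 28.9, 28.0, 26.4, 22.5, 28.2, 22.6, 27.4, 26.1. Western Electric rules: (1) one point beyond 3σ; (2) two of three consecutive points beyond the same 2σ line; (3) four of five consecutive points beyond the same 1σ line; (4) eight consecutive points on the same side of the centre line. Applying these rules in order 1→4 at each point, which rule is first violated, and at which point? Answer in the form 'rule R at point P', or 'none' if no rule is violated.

Zone of each point (C = within 1σ̂, B = 1σ̂–2σ̂, A = 2σ̂–3σ̂, * = beyond 3σ̂; sign = side of CL): 1:+C, 2:+B, 3:+C, 4:-C, 5:-C, 6:-C, 7:-C, 8:-C, 9:-C, 10:-C, 11:-B, 12:-C, 13:-B, 14:-C, 15:-C
Rule 4 (eight consecutive points on the same side of the centre line) is satisfied at point 11.

rule 4 at point 11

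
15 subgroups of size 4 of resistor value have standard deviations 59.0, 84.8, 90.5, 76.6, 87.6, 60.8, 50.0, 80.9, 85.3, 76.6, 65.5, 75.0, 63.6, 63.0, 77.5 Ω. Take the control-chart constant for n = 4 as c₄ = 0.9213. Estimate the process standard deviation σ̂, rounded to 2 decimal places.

79.36

s̄ = (59.0 + 84.8 + 90.5 + 76.6 + 87.6 + 60.8 + 50.0 + 80.9 + 85.3 + 76.6 + 65.5 + 75.0 + 63.6 + 63.0 + 77.5) / 15 = 73.1133
σ̂ = s̄ / c₄ = 73.1133 / 0.9213 = 79.3589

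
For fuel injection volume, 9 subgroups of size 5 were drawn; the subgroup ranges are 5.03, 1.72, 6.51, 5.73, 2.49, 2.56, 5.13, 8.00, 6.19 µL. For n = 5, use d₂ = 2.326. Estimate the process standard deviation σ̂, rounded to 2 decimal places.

R̄ = (5.03 + 1.72 + 6.51 + 5.73 + 2.49 + 2.56 + 5.13 + 8.00 + 6.19) / 9 = 4.8178
σ̂ = R̄ / d₂ = 4.8178 / 2.326 = 2.0713

2.07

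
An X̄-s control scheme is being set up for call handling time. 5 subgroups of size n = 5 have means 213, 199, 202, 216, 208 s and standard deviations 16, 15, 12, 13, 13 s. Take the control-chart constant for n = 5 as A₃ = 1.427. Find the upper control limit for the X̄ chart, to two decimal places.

227.29

X̄̄ = (213 + 199 + 202 + 216 + 208) / 5 = 207.6000
s̄ = (16 + 15 + 12 + 13 + 13) / 5 = 13.8000
UCL = X̄̄ + A₃·s̄ = 207.6000 + 1.427 × 13.8000 = 227.2926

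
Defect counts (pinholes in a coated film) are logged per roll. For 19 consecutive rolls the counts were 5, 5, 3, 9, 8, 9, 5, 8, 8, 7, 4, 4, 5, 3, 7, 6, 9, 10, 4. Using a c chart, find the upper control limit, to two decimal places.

13.77

c̄ = (5 + 5 + 3 + 9 + 8 + 9 + 5 + 8 + 8 + 7 + 4 + 4 + 5 + 3 + 7 + 6 + 9 + 10 + 4) / 19 = 119 / 19 = 6.2632
UCL = c̄ + 3√c̄ = 6.2632 + 3 × √6.2632 = 6.2632 + 3 × 2.5026 = 13.7710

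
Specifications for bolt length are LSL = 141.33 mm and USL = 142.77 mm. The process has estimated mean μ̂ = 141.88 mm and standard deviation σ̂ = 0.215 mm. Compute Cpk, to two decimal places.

Cpu = (USL − μ̂) / (3σ̂) = (142.77 − 141.88) / (3 × 0.215) = 1.3798; Cpl = (μ̂ − LSL) / (3σ̂) = (141.88 − 141.33) / (3 × 0.215) = 0.8527; Cpk = min(Cpu, Cpl) = 0.8527

0.85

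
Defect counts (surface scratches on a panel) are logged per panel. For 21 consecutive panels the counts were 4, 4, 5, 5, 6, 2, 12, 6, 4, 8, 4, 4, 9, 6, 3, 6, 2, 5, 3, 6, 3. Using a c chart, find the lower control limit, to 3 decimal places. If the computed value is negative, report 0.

0.000

c̄ = (4 + 4 + 5 + 5 + 6 + 2 + 12 + 6 + 4 + 8 + 4 + 4 + 9 + 6 + 3 + 6 + 2 + 5 + 3 + 6 + 3) / 21 = 107 / 21 = 5.0952
LCL = c̄ − 3√c̄ = 5.0952 − 3 × 2.2573 = -1.6766 → 0 (cannot be negative)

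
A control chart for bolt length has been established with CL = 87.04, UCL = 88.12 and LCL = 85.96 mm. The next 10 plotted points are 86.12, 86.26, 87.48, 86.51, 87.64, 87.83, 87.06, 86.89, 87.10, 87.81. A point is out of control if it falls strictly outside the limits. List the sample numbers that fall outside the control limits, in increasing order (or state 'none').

All 10 points lie within [85.96, 88.12].

none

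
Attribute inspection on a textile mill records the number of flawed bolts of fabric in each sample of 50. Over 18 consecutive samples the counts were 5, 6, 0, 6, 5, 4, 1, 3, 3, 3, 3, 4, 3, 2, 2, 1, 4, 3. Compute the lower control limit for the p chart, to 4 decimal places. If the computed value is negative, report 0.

p̄ = Σdᵢ / (k·n) = 58 / (18 × 50) = 0.06444
LCL = p̄ − 3·√(p̄(1−p̄)/n) = 0.06444 − 3 × 0.03473 = -0.03973 → 0 (negative, so LCL = 0)

0.0000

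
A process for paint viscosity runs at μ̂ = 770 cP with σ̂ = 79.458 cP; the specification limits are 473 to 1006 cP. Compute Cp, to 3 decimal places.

1.118

Cp = (USL − LSL) / (6σ̂) = (1006 − 473) / (6 × 79.458) = 533.0000 / 476.7480 = 1.1180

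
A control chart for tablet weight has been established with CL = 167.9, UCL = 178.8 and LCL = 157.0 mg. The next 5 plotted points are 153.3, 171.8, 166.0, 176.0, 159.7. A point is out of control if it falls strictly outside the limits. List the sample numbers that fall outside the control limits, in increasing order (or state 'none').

1

Compare each point to [157.0, 178.8]: sample 1 = 153.3 < LCL.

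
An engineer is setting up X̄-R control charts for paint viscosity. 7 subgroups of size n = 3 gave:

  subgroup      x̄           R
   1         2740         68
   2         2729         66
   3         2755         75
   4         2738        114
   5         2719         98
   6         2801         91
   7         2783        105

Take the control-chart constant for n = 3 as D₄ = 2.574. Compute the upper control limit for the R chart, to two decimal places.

R̄ = (68 + 66 + 75 + 114 + 98 + 91 + 105) / 7 = 617.0000 / 7 = 88.1429
UCL_R = D₄·R̄ = 2.574 × 88.1429 = 226.8797

226.88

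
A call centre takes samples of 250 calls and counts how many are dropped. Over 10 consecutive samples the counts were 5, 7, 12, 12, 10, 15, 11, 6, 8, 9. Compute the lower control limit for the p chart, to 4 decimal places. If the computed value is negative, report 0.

0.0017

p̄ = Σdᵢ / (k·n) = 95 / (10 × 250) = 0.03800
LCL = p̄ − 3·√(p̄(1−p̄)/n) = 0.03800 − 3 × 0.01209 = 0.00172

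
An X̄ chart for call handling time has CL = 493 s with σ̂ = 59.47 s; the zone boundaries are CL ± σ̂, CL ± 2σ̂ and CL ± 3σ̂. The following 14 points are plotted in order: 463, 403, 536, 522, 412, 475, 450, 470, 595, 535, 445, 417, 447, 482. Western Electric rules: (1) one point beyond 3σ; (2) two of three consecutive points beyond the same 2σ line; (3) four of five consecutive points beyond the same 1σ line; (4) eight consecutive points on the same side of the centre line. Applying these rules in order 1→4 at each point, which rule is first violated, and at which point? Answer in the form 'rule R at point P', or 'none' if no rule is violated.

Zone of each point (C = within 1σ̂, B = 1σ̂–2σ̂, A = 2σ̂–3σ̂, * = beyond 3σ̂; sign = side of CL): 1:-C, 2:-B, 3:+C, 4:+C, 5:-B, 6:-C, 7:-C, 8:-C, 9:+B, 10:+C, 11:-C, 12:-B, 13:-C, 14:-C
No rule fires across all 14 points.

none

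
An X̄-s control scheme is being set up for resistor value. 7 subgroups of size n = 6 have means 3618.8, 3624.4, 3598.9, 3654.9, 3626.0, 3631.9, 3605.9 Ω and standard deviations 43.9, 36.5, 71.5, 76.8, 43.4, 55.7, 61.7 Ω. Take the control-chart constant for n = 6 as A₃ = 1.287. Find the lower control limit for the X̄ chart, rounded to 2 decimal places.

X̄̄ = (3618.8 + 3624.4 + 3598.9 + 3654.9 + 3626.0 + 3631.9 + 3605.9) / 7 = 3622.9714
s̄ = (43.9 + 36.5 + 71.5 + 76.8 + 43.4 + 55.7 + 61.7) / 7 = 55.6429
LCL = X̄̄ − A₃·s̄ = 3622.9714 − 1.287 × 55.6429 = 3551.3591

3551.36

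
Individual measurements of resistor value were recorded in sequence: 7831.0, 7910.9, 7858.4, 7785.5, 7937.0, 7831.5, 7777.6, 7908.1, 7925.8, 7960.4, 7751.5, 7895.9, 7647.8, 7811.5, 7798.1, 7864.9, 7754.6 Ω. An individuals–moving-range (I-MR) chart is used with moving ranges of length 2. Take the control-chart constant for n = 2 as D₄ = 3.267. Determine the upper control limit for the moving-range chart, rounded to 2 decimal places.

337.85

Moving ranges: 79.9, 52.5, 72.9, 151.5, 105.5, 53.9, 130.5, 17.7, 34.6, 208.9, 144.4, 248.1, 163.7, 13.4, 66.8, 110.3; M̄R̄ = 1654.6000 / 16 = 103.4125
UCL_MR = D₄·M̄R̄ = 3.267 × 103.4125 = 337.8486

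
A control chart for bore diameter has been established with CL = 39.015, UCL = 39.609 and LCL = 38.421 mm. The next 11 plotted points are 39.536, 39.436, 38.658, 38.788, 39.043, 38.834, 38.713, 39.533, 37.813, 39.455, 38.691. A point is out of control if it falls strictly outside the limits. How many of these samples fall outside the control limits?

1

Compare each point to [38.421, 39.609]: sample 9 = 37.813 < LCL.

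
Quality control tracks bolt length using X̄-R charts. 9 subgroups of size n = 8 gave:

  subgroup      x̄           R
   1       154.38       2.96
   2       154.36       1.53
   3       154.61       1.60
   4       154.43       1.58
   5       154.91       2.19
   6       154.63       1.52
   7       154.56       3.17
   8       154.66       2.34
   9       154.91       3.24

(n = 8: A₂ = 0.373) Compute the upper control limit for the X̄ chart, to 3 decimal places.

X̄̄ = (154.38 + 154.36 + 154.61 + 154.43 + 154.91 + 154.63 + 154.56 + 154.66 + 154.91) / 9 = 1391.4500 / 9 = 154.6056
R̄ = (2.96 + 1.53 + 1.60 + 1.58 + 2.19 + 1.52 + 3.17 + 2.34 + 3.24) / 9 = 20.1300 / 9 = 2.2367
UCL = X̄̄ + A₂·R̄ = 154.6056 + 0.373 × 2.2367 = 155.4398

155.440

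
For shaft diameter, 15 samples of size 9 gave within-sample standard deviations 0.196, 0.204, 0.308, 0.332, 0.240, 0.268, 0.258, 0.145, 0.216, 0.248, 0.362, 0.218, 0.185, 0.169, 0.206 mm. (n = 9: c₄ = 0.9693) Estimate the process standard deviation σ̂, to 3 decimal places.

s̄ = (0.196 + 0.204 + 0.308 + 0.332 + 0.240 + 0.268 + 0.258 + 0.145 + 0.216 + 0.248 + 0.362 + 0.218 + 0.185 + 0.169 + 0.206) / 15 = 0.2370
σ̂ = s̄ / c₄ = 0.2370 / 0.9693 = 0.2445

0.245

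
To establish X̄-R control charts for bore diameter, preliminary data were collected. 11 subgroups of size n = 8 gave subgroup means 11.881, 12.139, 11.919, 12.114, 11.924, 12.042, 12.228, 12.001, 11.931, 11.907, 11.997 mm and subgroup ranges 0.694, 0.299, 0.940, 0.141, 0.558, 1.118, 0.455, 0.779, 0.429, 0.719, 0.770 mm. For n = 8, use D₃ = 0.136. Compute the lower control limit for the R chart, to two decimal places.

0.09

R̄ = (0.694 + 0.299 + 0.940 + 0.141 + 0.558 + 1.118 + 0.455 + 0.779 + 0.429 + 0.719 + 0.770) / 11 = 6.9020 / 11 = 0.6275
LCL_R = D₃·R̄ = 0.136 × 0.6275 = 0.0853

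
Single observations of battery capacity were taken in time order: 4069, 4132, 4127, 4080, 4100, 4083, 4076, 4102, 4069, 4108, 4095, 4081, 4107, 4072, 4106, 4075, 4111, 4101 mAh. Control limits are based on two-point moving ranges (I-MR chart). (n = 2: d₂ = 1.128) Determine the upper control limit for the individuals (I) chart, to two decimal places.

4165.45

X̄ = (4069 + 4132 + 4127 + 4080 + 4100 + 4083 + 4076 + 4102 + 4069 + 4108 + 4095 + 4081 + 4107 + 4072 + 4106 + 4075 + 4111 + 4101) / 18 = 4094.1111
Moving ranges: 63, 5, 47, 20, 17, 7, 26, 33, 39, 13, 14, 26, 35, 34, 31, 36, 10; M̄R̄ = 456.0000 / 17 = 26.8235
UCL = X̄ + 3·M̄R̄/d₂ = 4094.1111 + 3 × 26.8235 / 1.128 = 4165.4503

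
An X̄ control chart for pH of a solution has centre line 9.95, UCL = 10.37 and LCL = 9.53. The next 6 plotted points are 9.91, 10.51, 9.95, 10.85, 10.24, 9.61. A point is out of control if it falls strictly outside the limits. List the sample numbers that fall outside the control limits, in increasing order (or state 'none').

Compare each point to [9.53, 10.37]: sample 2 = 10.51 > UCL; sample 4 = 10.85 > UCL.

2, 4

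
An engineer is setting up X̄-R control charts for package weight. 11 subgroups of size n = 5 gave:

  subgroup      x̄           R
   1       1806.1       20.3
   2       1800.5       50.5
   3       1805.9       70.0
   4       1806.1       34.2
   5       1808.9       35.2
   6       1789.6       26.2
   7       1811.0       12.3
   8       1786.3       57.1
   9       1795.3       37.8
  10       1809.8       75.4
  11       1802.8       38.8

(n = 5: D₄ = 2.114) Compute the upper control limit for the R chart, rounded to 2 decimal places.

R̄ = (20.3 + 50.5 + 70.0 + 34.2 + 35.2 + 26.2 + 12.3 + 57.1 + 37.8 + 75.4 + 38.8) / 11 = 457.8000 / 11 = 41.6182
UCL_R = D₄·R̄ = 2.114 × 41.6182 = 87.9808

87.98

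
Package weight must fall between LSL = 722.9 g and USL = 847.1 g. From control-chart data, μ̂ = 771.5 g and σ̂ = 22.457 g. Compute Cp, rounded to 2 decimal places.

0.92

Cp = (USL − LSL) / (6σ̂) = (847.1 − 722.9) / (6 × 22.457) = 124.2000 / 134.7420 = 0.9218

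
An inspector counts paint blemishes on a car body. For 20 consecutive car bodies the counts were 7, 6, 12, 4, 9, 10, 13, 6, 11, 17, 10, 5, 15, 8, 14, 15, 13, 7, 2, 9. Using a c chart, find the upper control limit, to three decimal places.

18.969

c̄ = (7 + 6 + 12 + 4 + 9 + 10 + 13 + 6 + 11 + 17 + 10 + 5 + 15 + 8 + 14 + 15 + 13 + 7 + 2 + 9) / 20 = 193 / 20 = 9.6500
UCL = c̄ + 3√c̄ = 9.6500 + 3 × √9.6500 = 9.6500 + 3 × 3.1064 = 18.9693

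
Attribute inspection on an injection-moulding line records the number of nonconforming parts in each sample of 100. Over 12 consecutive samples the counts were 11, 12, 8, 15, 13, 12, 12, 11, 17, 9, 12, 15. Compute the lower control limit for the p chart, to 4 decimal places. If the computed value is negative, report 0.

p̄ = Σdᵢ / (k·n) = 147 / (12 × 100) = 0.12250
LCL = p̄ − 3·√(p̄(1−p̄)/n) = 0.12250 − 3 × 0.03279 = 0.02414

0.0241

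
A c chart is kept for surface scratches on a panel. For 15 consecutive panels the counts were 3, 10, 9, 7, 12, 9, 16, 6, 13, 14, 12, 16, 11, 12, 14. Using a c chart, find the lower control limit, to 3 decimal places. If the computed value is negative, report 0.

c̄ = (3 + 10 + 9 + 7 + 12 + 9 + 16 + 6 + 13 + 14 + 12 + 16 + 11 + 12 + 14) / 15 = 164 / 15 = 10.9333
LCL = c̄ − 3√c̄ = 10.9333 − 3 × 3.3066 = 1.0137

1.014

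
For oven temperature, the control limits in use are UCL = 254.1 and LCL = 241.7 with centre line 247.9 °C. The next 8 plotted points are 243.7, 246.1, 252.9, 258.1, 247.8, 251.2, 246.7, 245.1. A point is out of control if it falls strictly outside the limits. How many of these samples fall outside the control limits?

Compare each point to [241.7, 254.1]: sample 4 = 258.1 > UCL.

1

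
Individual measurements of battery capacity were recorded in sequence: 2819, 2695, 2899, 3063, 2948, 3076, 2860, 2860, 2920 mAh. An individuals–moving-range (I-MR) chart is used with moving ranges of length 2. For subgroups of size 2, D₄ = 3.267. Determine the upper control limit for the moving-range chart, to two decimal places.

412.87

Moving ranges: 124, 204, 164, 115, 128, 216, 0, 60; M̄R̄ = 1011.0000 / 8 = 126.3750
UCL_MR = D₄·M̄R̄ = 3.267 × 126.3750 = 412.8671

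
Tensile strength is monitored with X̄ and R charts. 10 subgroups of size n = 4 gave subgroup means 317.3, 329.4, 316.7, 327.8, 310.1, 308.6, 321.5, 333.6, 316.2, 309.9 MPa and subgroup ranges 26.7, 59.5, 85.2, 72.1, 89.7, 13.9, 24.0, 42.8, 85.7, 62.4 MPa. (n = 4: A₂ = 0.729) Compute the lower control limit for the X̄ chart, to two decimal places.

278.14

X̄̄ = (317.3 + 329.4 + 316.7 + 327.8 + 310.1 + 308.6 + 321.5 + 333.6 + 316.2 + 309.9) / 10 = 3191.1000 / 10 = 319.1100
R̄ = (26.7 + 59.5 + 85.2 + 72.1 + 89.7 + 13.9 + 24.0 + 42.8 + 85.7 + 62.4) / 10 = 562.0000 / 10 = 56.2000
LCL = X̄̄ − A₂·R̄ = 319.1100 − 0.729 × 56.2000 = 278.1402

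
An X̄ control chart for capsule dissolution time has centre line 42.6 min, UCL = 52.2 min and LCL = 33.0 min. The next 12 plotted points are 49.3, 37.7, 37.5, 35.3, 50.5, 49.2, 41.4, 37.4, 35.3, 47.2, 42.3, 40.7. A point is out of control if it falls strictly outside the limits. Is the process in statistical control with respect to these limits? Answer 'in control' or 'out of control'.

All 12 points lie within [33.0, 52.2].

in control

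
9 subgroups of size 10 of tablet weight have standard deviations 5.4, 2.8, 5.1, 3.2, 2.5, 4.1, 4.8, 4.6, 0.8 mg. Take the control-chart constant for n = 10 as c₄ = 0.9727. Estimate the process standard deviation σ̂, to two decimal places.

s̄ = (5.4 + 2.8 + 5.1 + 3.2 + 2.5 + 4.1 + 4.8 + 4.6 + 0.8) / 9 = 3.7000
σ̂ = s̄ / c₄ = 3.7000 / 0.9727 = 3.8038

3.80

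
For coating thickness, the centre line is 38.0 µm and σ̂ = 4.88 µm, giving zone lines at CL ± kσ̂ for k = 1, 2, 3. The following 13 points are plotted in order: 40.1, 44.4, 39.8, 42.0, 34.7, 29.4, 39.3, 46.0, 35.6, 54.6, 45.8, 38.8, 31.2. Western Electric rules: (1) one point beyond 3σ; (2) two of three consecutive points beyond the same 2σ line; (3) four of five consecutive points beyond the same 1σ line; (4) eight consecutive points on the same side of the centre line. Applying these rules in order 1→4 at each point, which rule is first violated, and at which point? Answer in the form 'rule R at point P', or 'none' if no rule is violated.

Zone of each point (C = within 1σ̂, B = 1σ̂–2σ̂, A = 2σ̂–3σ̂, * = beyond 3σ̂; sign = side of CL): 1:+C, 2:+B, 3:+C, 4:+C, 5:-C, 6:-B, 7:+C, 8:+B, 9:-C, 10:+*, 11:+B, 12:+C, 13:-B
Rule 1 (one point beyond the 3σ limits) is satisfied at point 10.

rule 1 at point 10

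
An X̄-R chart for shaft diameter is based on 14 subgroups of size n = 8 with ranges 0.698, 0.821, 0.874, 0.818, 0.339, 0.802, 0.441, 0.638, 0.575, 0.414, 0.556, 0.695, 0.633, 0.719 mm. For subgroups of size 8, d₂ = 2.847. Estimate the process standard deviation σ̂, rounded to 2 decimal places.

R̄ = (0.698 + 0.821 + 0.874 + 0.818 + 0.339 + 0.802 + 0.441 + 0.638 + 0.575 + 0.414 + 0.556 + 0.695 + 0.633 + 0.719) / 14 = 0.6445
σ̂ = R̄ / d₂ = 0.6445 / 2.847 = 0.2264

0.23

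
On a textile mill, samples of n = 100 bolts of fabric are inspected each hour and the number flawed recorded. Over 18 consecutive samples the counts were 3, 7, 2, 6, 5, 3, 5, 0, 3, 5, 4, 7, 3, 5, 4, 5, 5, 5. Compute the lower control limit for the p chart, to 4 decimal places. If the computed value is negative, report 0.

0.0000

p̄ = Σdᵢ / (k·n) = 77 / (18 × 100) = 0.04278
LCL = p̄ − 3·√(p̄(1−p̄)/n) = 0.04278 − 3 × 0.02024 = -0.01793 → 0 (negative, so LCL = 0)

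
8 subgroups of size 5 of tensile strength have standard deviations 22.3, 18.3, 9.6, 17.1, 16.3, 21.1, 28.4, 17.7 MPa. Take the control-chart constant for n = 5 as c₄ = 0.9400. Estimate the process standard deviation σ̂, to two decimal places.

20.05

s̄ = (22.3 + 18.3 + 9.6 + 17.1 + 16.3 + 21.1 + 28.4 + 17.7) / 8 = 18.8500
σ̂ = s̄ / c₄ = 18.8500 / 0.9400 = 20.0532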